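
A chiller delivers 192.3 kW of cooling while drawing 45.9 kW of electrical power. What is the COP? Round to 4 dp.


COP = 192.3 / 45.9 = 4.1895

4.1895


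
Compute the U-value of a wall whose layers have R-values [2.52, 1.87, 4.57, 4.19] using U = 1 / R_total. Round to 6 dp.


R_total = 2.52 + 1.87 + 4.57 + 4.19 = 13.15
U = 1/13.15 = 0.076046

0.076046


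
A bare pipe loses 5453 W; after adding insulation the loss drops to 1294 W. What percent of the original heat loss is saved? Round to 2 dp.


Savings = ((5453-1294)/5453)*100 = 76.27 %

76.27 %


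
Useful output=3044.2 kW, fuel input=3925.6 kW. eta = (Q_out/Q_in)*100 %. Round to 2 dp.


eta = (3044.2/3925.6)*100 = 77.55 %

77.55 %


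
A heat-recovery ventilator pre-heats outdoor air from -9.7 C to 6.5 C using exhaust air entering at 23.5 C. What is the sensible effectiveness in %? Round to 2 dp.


eff = (6.5-(-9.7))/(23.5-(-9.7))*100 = 48.80 %

48.80 %


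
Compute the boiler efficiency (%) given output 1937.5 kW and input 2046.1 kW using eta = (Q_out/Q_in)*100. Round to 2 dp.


eta = (1937.5/2046.1)*100 = 94.69 %

94.69 %


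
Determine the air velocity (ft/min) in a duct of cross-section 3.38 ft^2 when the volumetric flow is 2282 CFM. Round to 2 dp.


V = 2282 / 3.38 = 675.15 ft/min

675.15 ft/min


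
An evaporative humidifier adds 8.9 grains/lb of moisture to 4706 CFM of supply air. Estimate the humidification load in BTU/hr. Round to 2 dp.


Q = 0.68 * 4706 * 8.9 = 28480.71 BTU/hr

28480.71 BTU/hr


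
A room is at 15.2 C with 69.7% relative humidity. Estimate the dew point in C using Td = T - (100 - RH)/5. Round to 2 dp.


Td = 15.2 - (100-69.7)/5 = 9.14 C

9.14 C


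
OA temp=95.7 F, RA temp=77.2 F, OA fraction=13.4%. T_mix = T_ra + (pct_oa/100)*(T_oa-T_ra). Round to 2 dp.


T_mix = 77.2 + (13.4/100)*(95.7-77.2) = 79.68 F

79.68 F


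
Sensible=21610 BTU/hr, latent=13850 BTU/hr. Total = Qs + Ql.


Qt = 21610 + 13850 = 35460 BTU/hr

35460 BTU/hr


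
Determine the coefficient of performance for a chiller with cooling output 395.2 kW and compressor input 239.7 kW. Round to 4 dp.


COP = 395.2 / 239.7 = 1.6487

1.6487


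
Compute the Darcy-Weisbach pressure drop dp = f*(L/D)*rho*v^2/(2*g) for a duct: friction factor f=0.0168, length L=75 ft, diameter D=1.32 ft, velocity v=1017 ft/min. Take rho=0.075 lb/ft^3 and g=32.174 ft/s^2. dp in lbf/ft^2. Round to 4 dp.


v_fps = 1017/60 = 16.95 ft/s
dp = 0.0168*(75/1.32)*0.075*16.95^2/(2*32.174) = 0.3196 lbf/ft^2

0.3196 lbf/ft^2


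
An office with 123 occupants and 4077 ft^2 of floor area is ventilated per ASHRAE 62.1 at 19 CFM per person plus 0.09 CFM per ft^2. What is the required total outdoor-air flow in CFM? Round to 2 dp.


Total = 123*19 + 4077*0.09 = 2703.93 CFM

2703.93 CFM


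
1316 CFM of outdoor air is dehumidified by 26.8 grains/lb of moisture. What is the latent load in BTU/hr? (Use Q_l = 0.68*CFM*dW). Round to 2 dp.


Q = 0.68 * 1316 * 26.8 = 23982.78 BTU/hr

23982.78 BTU/hr


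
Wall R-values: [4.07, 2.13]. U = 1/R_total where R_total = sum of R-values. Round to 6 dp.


R_total = 4.07 + 2.13 = 6.20
U = 1/6.20 = 0.161290

0.161290


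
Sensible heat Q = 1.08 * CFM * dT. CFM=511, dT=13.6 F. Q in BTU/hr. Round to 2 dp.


Q = 1.08 * 511 * 13.6 = 7505.57 BTU/hr

7505.57 BTU/hr


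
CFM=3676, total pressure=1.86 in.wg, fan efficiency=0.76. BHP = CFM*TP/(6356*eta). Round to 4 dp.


BHP = 3676 * 1.86 / (6356 * 0.76) = 1.4154 hp

1.4154 hp


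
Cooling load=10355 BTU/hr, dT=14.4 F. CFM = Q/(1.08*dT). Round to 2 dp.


CFM = 10355 / (1.08 * 14.4) = 665.83

665.83 CFM


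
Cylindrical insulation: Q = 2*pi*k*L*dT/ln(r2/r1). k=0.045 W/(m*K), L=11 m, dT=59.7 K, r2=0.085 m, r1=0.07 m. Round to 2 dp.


Q = 2*pi*0.045*11*59.7/ln(0.085/0.07) = 956.33 W

956.33 W


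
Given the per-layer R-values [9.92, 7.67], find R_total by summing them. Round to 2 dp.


R_total = 9.92 + 7.67 = 17.59

17.59


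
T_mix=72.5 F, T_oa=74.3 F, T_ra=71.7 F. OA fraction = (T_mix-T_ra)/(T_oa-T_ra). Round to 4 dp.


frac = (72.5 - 71.7) / (74.3 - 71.7) = 0.3077

0.3077


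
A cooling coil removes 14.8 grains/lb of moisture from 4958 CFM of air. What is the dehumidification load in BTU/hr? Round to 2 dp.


Q = 0.68 * 4958 * 14.8 = 49897.31 BTU/hr

49897.31 BTU/hr


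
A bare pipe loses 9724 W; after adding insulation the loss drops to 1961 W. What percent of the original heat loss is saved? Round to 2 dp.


Savings = ((9724-1961)/9724)*100 = 79.83 %

79.83 %


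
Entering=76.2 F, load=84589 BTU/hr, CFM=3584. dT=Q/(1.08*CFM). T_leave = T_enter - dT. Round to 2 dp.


dT = 84589/(1.08*3584) = 21.8536
T_leave = 76.2 - 21.8536 = 54.35 F

54.35 F


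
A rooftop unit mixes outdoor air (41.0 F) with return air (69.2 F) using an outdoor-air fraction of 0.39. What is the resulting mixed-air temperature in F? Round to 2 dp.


T_mix = 0.39*41.0 + 0.61*69.2 = 58.20 F

58.20 F


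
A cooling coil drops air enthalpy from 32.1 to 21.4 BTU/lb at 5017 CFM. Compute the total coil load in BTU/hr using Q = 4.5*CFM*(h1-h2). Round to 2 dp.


Q = 4.5 * 5017 * (32.1 - 21.4) = 241568.55 BTU/hr

241568.55 BTU/hr


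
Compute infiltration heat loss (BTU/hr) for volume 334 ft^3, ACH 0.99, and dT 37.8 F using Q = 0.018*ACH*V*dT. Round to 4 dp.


Q = 0.018 * 0.99 * 334 * 37.8 = 224.9811 BTU/hr

224.9811 BTU/hr


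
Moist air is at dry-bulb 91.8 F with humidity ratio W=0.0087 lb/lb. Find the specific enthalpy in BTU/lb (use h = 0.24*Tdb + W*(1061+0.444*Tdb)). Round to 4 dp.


h = 0.24*91.8 + 0.0087*(1061+0.444*91.8) = 31.6173 BTU/lb

31.6173 BTU/lb


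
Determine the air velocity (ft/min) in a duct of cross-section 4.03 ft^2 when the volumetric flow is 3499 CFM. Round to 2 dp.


V = 3499 / 4.03 = 868.24 ft/min

868.24 ft/min


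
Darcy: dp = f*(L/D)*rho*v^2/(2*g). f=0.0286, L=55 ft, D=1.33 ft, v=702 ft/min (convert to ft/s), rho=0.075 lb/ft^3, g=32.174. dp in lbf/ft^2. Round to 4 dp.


v_fps = 702/60 = 11.7 ft/s
dp = 0.0286*(55/1.33)*0.075*11.7^2/(2*32.174) = 0.1887 lbf/ft^2

0.1887 lbf/ft^2


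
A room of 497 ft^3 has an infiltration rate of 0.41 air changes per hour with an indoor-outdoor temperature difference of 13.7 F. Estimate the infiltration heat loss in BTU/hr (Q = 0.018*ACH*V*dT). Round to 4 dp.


Q = 0.018 * 0.41 * 497 * 13.7 = 50.2497 BTU/hr

50.2497 BTU/hr


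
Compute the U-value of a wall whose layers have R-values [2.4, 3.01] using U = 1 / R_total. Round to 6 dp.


R_total = 2.4 + 3.01 = 5.41
U = 1/5.41 = 0.184843

0.184843


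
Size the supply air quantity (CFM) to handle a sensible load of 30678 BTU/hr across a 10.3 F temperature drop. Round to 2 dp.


CFM = 30678 / (1.08 * 10.3) = 2757.82

2757.82 CFM


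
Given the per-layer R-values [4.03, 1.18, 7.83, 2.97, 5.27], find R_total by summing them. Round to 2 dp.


R_total = 4.03 + 1.18 + 7.83 + 2.97 + 5.27 = 21.28

21.28


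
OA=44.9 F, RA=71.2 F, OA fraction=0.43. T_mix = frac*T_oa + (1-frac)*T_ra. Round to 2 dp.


T_mix = 0.43*44.9 + 0.57*71.2 = 59.89 F

59.89 F


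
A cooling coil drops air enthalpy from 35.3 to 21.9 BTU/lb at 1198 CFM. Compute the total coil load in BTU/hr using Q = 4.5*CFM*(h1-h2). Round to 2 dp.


Q = 4.5 * 1198 * (35.3 - 21.9) = 72239.40 BTU/hr

72239.40 BTU/hr


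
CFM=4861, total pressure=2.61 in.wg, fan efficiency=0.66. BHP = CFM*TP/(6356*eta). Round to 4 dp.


BHP = 4861 * 2.61 / (6356 * 0.66) = 3.0244 hp

3.0244 hp


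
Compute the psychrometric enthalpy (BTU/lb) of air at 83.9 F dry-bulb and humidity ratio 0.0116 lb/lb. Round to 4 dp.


h = 0.24*83.9 + 0.0116*(1061+0.444*83.9) = 32.8757 BTU/lb

32.8757 BTU/lb


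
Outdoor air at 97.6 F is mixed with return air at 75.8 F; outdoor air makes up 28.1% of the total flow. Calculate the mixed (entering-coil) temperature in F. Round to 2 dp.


T_mix = 75.8 + (28.1/100)*(97.6-75.8) = 81.93 F

81.93 F


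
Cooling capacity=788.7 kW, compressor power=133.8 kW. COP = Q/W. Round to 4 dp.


COP = 788.7 / 133.8 = 5.8946

5.8946


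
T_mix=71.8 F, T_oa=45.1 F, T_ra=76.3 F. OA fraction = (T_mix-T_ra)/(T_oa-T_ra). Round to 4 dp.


frac = (71.8 - 76.3) / (45.1 - 76.3) = 0.1442

0.1442


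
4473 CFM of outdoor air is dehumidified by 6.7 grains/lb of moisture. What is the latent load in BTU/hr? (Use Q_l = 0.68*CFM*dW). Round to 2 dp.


Q = 0.68 * 4473 * 6.7 = 20378.99 BTU/hr

20378.99 BTU/hr


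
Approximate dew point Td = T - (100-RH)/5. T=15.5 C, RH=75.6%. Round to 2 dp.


Td = 15.5 - (100-75.6)/5 = 10.62 C

10.62 C


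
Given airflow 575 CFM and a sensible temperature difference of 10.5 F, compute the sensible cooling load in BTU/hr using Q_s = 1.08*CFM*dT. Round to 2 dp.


Q = 1.08 * 575 * 10.5 = 6520.50 BTU/hr

6520.50 BTU/hr


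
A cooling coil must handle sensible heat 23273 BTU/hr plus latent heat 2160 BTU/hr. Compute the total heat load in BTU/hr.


Qt = 23273 + 2160 = 25433 BTU/hr

25433 BTU/hr


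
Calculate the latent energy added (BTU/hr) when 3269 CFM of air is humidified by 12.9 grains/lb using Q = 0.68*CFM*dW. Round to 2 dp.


Q = 0.68 * 3269 * 12.9 = 28675.67 BTU/hr

28675.67 BTU/hr


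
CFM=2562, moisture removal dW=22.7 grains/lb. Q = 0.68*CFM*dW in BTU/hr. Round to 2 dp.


Q = 0.68 * 2562 * 22.7 = 39547.03 BTU/hr

39547.03 BTU/hr


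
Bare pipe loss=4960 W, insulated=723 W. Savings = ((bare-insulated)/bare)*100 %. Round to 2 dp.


Savings = ((4960-723)/4960)*100 = 85.42 %

85.42 %


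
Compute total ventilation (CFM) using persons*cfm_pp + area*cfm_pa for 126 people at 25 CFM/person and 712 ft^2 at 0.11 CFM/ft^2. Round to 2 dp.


Total = 126*25 + 712*0.11 = 3228.32 CFM

3228.32 CFM


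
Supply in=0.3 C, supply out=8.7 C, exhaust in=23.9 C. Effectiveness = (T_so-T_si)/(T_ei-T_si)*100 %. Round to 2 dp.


eff = (8.7-0.3)/(23.9-0.3)*100 = 35.59 %

35.59 %


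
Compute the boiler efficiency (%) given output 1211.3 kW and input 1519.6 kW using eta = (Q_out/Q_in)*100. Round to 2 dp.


eta = (1211.3/1519.6)*100 = 79.71 %

79.71 %


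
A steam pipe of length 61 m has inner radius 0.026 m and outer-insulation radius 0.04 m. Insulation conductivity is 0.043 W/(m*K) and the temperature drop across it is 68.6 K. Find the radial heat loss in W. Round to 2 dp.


Q = 2*pi*0.043*61*68.6/ln(0.04/0.026) = 2624.48 W

2624.48 W


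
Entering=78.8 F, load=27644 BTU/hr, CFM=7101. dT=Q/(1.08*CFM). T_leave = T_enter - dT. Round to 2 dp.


dT = 27644/(1.08*7101) = 3.6046
T_leave = 78.8 - 3.6046 = 75.20 F

75.20 F


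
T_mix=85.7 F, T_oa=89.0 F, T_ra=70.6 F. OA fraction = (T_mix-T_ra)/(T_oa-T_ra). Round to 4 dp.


frac = (85.7 - 70.6) / (89.0 - 70.6) = 0.8207

0.8207


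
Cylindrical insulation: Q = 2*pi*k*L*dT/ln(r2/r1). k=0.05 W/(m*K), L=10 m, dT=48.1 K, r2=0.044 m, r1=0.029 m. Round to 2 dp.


Q = 2*pi*0.05*10*48.1/ln(0.044/0.029) = 362.47 W

362.47 W


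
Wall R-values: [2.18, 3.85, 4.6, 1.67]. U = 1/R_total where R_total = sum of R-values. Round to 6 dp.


R_total = 2.18 + 3.85 + 4.6 + 1.67 = 12.30
U = 1/12.30 = 0.081301

0.081301


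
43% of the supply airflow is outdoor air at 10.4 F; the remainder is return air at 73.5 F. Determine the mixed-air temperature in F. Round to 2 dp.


T_mix = 0.43*10.4 + 0.57*73.5 = 46.37 F

46.37 F


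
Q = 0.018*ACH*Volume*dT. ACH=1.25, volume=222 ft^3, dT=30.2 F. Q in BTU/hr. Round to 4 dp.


Q = 0.018 * 1.25 * 222 * 30.2 = 150.8490 BTU/hr

150.8490 BTU/hr


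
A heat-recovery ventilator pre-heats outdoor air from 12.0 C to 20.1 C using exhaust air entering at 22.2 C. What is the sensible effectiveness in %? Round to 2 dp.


eff = (20.1-12.0)/(22.2-12.0)*100 = 79.41 %

79.41 %


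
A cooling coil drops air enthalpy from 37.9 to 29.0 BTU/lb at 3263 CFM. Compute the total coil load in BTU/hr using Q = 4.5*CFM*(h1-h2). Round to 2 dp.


Q = 4.5 * 3263 * (37.9 - 29.0) = 130683.15 BTU/hr

130683.15 BTU/hr


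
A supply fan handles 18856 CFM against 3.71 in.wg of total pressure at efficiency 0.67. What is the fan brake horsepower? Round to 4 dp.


BHP = 18856 * 3.71 / (6356 * 0.67) = 16.4272 hp

16.4272 hp


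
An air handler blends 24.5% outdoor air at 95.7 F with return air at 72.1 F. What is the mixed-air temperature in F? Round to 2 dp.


T_mix = 72.1 + (24.5/100)*(95.7-72.1) = 77.88 F

77.88 F


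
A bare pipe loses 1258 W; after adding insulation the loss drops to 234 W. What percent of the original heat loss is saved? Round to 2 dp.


Savings = ((1258-234)/1258)*100 = 81.40 %

81.40 %


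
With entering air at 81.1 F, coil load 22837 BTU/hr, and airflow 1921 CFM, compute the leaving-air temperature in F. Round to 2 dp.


dT = 22837/(1.08*1921) = 11.0075
T_leave = 81.1 - 11.0075 = 70.09 F

70.09 F


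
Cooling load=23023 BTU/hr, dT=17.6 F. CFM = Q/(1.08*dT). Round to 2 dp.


CFM = 23023 / (1.08 * 17.6) = 1211.23

1211.23 CFM


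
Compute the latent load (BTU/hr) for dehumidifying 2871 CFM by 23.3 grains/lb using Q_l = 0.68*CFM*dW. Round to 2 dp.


Q = 0.68 * 2871 * 23.3 = 45488.12 BTU/hr

45488.12 BTU/hr


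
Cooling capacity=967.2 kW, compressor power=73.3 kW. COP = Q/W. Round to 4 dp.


COP = 967.2 / 73.3 = 13.1951

13.1951


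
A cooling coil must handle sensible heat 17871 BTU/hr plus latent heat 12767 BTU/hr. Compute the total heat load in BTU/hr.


Qt = 17871 + 12767 = 30638 BTU/hr

30638 BTU/hr


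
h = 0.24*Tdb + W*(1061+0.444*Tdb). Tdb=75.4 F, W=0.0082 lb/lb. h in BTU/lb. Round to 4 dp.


h = 0.24*75.4 + 0.0082*(1061+0.444*75.4) = 27.0707 BTU/lb

27.0707 BTU/lb


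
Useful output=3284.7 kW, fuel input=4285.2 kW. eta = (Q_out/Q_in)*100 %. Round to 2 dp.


eta = (3284.7/4285.2)*100 = 76.65 %

76.65 %


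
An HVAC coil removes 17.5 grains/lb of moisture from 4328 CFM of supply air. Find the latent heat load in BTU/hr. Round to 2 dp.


Q = 0.68 * 4328 * 17.5 = 51503.20 BTU/hr

51503.20 BTU/hr


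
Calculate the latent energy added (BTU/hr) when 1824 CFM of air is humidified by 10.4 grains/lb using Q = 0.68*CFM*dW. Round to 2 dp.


Q = 0.68 * 1824 * 10.4 = 12899.33 BTU/hr

12899.33 BTU/hr


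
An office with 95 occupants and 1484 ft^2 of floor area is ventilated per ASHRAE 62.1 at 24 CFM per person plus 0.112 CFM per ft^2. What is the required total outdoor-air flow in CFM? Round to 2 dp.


Total = 95*24 + 1484*0.112 = 2446.21 CFM

2446.21 CFM


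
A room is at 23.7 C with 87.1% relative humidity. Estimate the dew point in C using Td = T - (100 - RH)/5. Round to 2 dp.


Td = 23.7 - (100-87.1)/5 = 21.12 C

21.12 C


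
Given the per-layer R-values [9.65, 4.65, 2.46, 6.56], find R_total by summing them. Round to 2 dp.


R_total = 9.65 + 4.65 + 2.46 + 6.56 = 23.32

23.32


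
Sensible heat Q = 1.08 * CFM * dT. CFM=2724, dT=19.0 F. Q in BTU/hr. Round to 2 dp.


Q = 1.08 * 2724 * 19.0 = 55896.48 BTU/hr

55896.48 BTU/hr


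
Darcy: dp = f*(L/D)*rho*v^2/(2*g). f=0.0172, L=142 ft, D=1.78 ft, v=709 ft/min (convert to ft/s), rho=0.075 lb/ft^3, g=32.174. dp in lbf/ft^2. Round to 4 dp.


v_fps = 709/60 = 11.8167 ft/s
dp = 0.0172*(142/1.78)*0.075*11.8167^2/(2*32.174) = 0.2233 lbf/ft^2

0.2233 lbf/ft^2


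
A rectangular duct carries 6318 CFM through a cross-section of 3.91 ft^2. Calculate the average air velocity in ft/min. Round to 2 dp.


V = 6318 / 3.91 = 1615.86 ft/min

1615.86 ft/min


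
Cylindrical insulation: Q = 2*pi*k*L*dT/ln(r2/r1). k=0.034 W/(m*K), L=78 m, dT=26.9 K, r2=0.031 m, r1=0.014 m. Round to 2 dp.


Q = 2*pi*0.034*78*26.9/ln(0.031/0.014) = 563.87 W

563.87 W


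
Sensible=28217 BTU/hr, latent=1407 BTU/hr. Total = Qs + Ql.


Qt = 28217 + 1407 = 29624 BTU/hr

29624 BTU/hr


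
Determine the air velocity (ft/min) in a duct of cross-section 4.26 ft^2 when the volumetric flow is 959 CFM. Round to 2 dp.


V = 959 / 4.26 = 225.12 ft/min

225.12 ft/min


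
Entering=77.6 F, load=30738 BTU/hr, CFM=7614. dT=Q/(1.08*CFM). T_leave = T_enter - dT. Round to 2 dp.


dT = 30738/(1.08*7614) = 3.7380
T_leave = 77.6 - 3.7380 = 73.86 F

73.86 F


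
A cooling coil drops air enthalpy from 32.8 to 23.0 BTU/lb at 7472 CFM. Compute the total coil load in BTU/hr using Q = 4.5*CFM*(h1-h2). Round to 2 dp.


Q = 4.5 * 7472 * (32.8 - 23.0) = 329515.20 BTU/hr

329515.20 BTU/hr


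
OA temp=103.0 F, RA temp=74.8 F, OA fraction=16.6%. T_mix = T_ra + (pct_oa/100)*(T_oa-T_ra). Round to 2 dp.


T_mix = 74.8 + (16.6/100)*(103.0-74.8) = 79.48 F

79.48 F


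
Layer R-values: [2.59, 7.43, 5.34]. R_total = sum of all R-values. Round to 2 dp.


R_total = 2.59 + 7.43 + 5.34 = 15.36

15.36


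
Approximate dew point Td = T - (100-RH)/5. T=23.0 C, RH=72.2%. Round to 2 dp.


Td = 23.0 - (100-72.2)/5 = 17.44 C

17.44 C


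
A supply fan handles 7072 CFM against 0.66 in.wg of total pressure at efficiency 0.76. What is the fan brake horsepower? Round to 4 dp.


BHP = 7072 * 0.66 / (6356 * 0.76) = 0.9662 hp

0.9662 hp


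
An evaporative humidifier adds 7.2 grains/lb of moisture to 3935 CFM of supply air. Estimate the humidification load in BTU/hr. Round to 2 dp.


Q = 0.68 * 3935 * 7.2 = 19265.76 BTU/hr

19265.76 BTU/hr


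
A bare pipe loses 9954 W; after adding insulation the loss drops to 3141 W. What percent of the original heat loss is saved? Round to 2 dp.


Savings = ((9954-3141)/9954)*100 = 68.44 %

68.44 %


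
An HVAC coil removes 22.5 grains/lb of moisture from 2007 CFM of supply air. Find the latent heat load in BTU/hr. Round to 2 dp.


Q = 0.68 * 2007 * 22.5 = 30707.10 BTU/hr

30707.10 BTU/hr


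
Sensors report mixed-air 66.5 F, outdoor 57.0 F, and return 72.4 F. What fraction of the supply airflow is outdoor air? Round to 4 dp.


frac = (66.5 - 72.4) / (57.0 - 72.4) = 0.3831

0.3831


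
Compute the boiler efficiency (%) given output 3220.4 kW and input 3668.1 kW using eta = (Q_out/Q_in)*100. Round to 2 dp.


eta = (3220.4/3668.1)*100 = 87.79 %

87.79 %


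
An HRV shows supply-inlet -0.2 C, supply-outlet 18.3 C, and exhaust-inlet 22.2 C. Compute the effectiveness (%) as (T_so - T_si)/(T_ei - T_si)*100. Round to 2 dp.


eff = (18.3-(-0.2))/(22.2-(-0.2))*100 = 82.59 %

82.59 %


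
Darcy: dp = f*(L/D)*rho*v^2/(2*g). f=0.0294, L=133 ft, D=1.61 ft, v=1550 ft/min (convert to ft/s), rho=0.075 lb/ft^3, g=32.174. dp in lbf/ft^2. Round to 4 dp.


v_fps = 1550/60 = 25.8333 ft/s
dp = 0.0294*(133/1.61)*0.075*25.8333^2/(2*32.174) = 1.8891 lbf/ft^2

1.8891 lbf/ft^2


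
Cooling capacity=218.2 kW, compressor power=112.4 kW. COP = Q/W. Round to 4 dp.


COP = 218.2 / 112.4 = 1.9413

1.9413


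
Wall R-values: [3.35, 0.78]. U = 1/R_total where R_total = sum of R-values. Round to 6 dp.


R_total = 3.35 + 0.78 = 4.13
U = 1/4.13 = 0.242131

0.242131


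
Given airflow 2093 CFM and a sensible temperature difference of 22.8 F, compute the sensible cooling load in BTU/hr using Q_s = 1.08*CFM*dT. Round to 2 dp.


Q = 1.08 * 2093 * 22.8 = 51538.03 BTU/hr

51538.03 BTU/hr


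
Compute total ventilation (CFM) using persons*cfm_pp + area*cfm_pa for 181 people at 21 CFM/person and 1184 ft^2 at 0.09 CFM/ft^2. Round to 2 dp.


Total = 181*21 + 1184*0.09 = 3907.56 CFM

3907.56 CFM


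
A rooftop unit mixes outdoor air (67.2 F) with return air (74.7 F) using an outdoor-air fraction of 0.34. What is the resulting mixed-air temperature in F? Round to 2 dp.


T_mix = 0.34*67.2 + 0.66*74.7 = 72.15 F

72.15 F


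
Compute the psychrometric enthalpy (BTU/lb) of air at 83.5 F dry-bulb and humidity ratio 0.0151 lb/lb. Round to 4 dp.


h = 0.24*83.5 + 0.0151*(1061+0.444*83.5) = 36.6209 BTU/lb

36.6209 BTU/lb


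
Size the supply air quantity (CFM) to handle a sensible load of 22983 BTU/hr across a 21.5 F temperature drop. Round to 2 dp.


CFM = 22983 / (1.08 * 21.5) = 989.79

989.79 CFM


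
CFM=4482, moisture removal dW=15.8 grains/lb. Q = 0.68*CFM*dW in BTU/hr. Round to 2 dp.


Q = 0.68 * 4482 * 15.8 = 48154.61 BTU/hr

48154.61 BTU/hr


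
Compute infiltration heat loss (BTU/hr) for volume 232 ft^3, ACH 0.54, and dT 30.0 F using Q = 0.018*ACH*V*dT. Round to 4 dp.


Q = 0.018 * 0.54 * 232 * 30.0 = 67.6512 BTU/hr

67.6512 BTU/hr


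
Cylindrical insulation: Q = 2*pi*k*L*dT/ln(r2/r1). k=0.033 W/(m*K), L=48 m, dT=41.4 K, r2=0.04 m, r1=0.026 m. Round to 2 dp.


Q = 2*pi*0.033*48*41.4/ln(0.04/0.026) = 956.48 W

956.48 W


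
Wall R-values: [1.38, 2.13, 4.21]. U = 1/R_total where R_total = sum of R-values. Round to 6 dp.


R_total = 1.38 + 2.13 + 4.21 = 7.72
U = 1/7.72 = 0.129534

0.129534


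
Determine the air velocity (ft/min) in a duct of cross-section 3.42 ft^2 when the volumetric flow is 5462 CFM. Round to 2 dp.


V = 5462 / 3.42 = 1597.08 ft/min

1597.08 ft/min


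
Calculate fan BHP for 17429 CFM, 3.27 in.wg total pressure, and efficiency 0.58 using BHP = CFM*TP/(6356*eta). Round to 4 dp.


BHP = 17429 * 3.27 / (6356 * 0.58) = 15.4600 hp

15.4600 hp


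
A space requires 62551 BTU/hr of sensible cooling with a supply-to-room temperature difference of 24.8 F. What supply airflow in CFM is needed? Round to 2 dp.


CFM = 62551 / (1.08 * 24.8) = 2335.39

2335.39 CFM


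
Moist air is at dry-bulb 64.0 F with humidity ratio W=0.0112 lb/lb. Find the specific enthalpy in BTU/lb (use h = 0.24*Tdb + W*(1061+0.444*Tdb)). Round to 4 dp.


h = 0.24*64.0 + 0.0112*(1061+0.444*64.0) = 27.5615 BTU/lb

27.5615 BTU/lb


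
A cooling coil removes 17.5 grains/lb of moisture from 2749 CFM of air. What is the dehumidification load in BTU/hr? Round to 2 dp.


Q = 0.68 * 2749 * 17.5 = 32713.10 BTU/hr

32713.10 BTU/hr


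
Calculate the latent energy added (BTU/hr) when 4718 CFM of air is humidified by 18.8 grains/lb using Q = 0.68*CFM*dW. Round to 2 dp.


Q = 0.68 * 4718 * 18.8 = 60314.91 BTU/hr

60314.91 BTU/hr


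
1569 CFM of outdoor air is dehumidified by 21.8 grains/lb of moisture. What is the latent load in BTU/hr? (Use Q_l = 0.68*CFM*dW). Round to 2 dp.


Q = 0.68 * 1569 * 21.8 = 23258.86 BTU/hr

23258.86 BTU/hr


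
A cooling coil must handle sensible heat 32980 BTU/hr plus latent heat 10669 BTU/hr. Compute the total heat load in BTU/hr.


Qt = 32980 + 10669 = 43649 BTU/hr

43649 BTU/hr


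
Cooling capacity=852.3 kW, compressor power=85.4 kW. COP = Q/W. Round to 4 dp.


COP = 852.3 / 85.4 = 9.9801

9.9801


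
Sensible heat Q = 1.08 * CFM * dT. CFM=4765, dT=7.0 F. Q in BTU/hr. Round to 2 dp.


Q = 1.08 * 4765 * 7.0 = 36023.40 BTU/hr

36023.40 BTU/hr


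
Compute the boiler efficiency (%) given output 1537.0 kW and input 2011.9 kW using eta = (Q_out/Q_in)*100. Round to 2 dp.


eta = (1537.0/2011.9)*100 = 76.40 %

76.40 %


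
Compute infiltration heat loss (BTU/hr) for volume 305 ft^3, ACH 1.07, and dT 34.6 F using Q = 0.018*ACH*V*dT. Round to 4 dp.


Q = 0.018 * 1.07 * 305 * 34.6 = 203.2508 BTU/hr

203.2508 BTU/hr


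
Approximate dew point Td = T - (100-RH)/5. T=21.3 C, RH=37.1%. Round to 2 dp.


Td = 21.3 - (100-37.1)/5 = 8.72 C

8.72 C


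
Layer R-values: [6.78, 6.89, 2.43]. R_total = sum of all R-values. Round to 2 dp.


R_total = 6.78 + 6.89 + 2.43 = 16.10

16.10


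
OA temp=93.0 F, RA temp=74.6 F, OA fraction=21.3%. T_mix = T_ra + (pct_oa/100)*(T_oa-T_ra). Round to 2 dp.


T_mix = 74.6 + (21.3/100)*(93.0-74.6) = 78.52 F

78.52 F


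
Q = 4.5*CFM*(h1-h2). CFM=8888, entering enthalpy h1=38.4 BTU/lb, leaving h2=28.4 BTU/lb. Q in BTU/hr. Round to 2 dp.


Q = 4.5 * 8888 * (38.4 - 28.4) = 399960.00 BTU/hr

399960.00 BTU/hr


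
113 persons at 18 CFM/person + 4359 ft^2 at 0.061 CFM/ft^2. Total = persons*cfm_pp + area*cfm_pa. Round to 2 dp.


Total = 113*18 + 4359*0.061 = 2299.90 CFM

2299.90 CFM


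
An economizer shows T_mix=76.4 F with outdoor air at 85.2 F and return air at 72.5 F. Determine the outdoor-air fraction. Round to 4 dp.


frac = (76.4 - 72.5) / (85.2 - 72.5) = 0.3071

0.3071


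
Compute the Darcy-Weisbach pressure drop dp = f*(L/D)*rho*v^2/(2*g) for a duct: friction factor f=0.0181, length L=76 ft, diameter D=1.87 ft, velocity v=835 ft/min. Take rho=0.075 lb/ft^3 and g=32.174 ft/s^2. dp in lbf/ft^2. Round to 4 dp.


v_fps = 835/60 = 13.9167 ft/s
dp = 0.0181*(76/1.87)*0.075*13.9167^2/(2*32.174) = 0.1661 lbf/ft^2

0.1661 lbf/ft^2


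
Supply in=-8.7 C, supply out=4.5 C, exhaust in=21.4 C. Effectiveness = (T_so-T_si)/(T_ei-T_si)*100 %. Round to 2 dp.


eff = (4.5-(-8.7))/(21.4-(-8.7))*100 = 43.85 %

43.85 %


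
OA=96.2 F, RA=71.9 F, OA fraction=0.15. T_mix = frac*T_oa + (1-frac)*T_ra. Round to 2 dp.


T_mix = 0.15*96.2 + 0.85*71.9 = 75.55 F

75.55 F


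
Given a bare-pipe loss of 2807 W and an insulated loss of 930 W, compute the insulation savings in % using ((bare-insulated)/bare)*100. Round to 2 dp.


Savings = ((2807-930)/2807)*100 = 66.87 %

66.87 %


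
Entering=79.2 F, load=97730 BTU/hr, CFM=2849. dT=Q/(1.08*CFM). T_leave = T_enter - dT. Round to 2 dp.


dT = 97730/(1.08*2849) = 31.7623
T_leave = 79.2 - 31.7623 = 47.44 F

47.44 F


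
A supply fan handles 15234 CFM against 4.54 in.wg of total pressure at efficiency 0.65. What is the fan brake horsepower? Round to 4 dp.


BHP = 15234 * 4.54 / (6356 * 0.65) = 16.7407 hp

16.7407 hp


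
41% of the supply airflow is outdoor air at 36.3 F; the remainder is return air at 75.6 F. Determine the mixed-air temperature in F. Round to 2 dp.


T_mix = 0.41*36.3 + 0.59*75.6 = 59.49 F

59.49 F


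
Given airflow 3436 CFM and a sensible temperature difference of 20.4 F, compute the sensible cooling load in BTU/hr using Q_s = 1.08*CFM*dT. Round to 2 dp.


Q = 1.08 * 3436 * 20.4 = 75701.95 BTU/hr

75701.95 BTU/hr


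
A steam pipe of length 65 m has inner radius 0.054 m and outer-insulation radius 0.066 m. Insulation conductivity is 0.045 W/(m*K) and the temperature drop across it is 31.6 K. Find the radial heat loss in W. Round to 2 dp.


Q = 2*pi*0.045*65*31.6/ln(0.066/0.054) = 2894.07 W

2894.07 W


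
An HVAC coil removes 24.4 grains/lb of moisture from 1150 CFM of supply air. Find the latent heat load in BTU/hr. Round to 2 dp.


Q = 0.68 * 1150 * 24.4 = 19080.80 BTU/hr

19080.80 BTU/hr


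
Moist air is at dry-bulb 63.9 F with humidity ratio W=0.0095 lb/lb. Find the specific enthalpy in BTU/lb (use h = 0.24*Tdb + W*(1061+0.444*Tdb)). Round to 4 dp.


h = 0.24*63.9 + 0.0095*(1061+0.444*63.9) = 25.6850 BTU/lb

25.6850 BTU/lb


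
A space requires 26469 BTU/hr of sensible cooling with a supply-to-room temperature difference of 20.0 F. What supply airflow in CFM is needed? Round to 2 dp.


CFM = 26469 / (1.08 * 20.0) = 1225.42

1225.42 CFM


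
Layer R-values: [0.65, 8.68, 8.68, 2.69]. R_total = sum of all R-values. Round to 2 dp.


R_total = 0.65 + 8.68 + 8.68 + 2.69 = 20.70

20.70


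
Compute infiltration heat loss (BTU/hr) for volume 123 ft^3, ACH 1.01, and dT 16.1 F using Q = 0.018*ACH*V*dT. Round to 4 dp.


Q = 0.018 * 1.01 * 123 * 16.1 = 36.0019 BTU/hr

36.0019 BTU/hr


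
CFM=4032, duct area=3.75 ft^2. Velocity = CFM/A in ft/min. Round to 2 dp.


V = 4032 / 3.75 = 1075.20 ft/min

1075.20 ft/min


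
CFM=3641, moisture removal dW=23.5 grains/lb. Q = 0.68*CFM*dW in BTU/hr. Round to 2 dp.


Q = 0.68 * 3641 * 23.5 = 58183.18 BTU/hr

58183.18 BTU/hr


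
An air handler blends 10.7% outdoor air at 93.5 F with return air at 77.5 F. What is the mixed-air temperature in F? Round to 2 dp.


T_mix = 77.5 + (10.7/100)*(93.5-77.5) = 79.21 F

79.21 F


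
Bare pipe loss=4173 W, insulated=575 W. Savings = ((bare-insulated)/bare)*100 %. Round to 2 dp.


Savings = ((4173-575)/4173)*100 = 86.22 %

86.22 %


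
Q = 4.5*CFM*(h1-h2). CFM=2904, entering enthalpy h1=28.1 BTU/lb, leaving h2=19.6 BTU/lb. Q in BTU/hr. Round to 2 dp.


Q = 4.5 * 2904 * (28.1 - 19.6) = 111078.00 BTU/hr

111078.00 BTU/hr


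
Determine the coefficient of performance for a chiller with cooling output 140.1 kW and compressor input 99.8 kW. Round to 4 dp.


COP = 140.1 / 99.8 = 1.4038

1.4038


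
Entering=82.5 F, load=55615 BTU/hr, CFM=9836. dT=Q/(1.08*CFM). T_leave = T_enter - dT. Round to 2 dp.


dT = 55615/(1.08*9836) = 5.2354
T_leave = 82.5 - 5.2354 = 77.26 F

77.26 F


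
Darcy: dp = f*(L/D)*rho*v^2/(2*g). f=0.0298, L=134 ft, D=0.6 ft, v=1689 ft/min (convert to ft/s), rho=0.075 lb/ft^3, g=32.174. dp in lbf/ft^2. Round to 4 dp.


v_fps = 1689/60 = 28.15 ft/s
dp = 0.0298*(134/0.6)*0.075*28.15^2/(2*32.174) = 6.1469 lbf/ft^2

6.1469 lbf/ft^2


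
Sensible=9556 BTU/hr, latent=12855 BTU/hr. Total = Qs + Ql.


Qt = 9556 + 12855 = 22411 BTU/hr

22411 BTU/hr


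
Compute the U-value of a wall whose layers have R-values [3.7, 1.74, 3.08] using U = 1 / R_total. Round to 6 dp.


R_total = 3.7 + 1.74 + 3.08 = 8.52
U = 1/8.52 = 0.117371

0.117371


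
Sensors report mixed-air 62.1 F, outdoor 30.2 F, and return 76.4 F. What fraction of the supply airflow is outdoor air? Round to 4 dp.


frac = (62.1 - 76.4) / (30.2 - 76.4) = 0.3095

0.3095


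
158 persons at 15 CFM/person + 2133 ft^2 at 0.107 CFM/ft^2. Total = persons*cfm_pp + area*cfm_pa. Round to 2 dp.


Total = 158*15 + 2133*0.107 = 2598.23 CFM

2598.23 CFM


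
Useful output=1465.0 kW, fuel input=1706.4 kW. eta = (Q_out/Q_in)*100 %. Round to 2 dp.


eta = (1465.0/1706.4)*100 = 85.85 %

85.85 %


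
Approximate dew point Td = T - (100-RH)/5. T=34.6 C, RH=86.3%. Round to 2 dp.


Td = 34.6 - (100-86.3)/5 = 31.86 C

31.86 C


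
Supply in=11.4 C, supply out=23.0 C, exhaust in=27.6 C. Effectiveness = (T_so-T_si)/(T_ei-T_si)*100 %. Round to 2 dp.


eff = (23.0-11.4)/(27.6-11.4)*100 = 71.60 %

71.60 %


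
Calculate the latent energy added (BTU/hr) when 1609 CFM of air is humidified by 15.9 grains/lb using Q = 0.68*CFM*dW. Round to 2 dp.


Q = 0.68 * 1609 * 15.9 = 17396.51 BTU/hr

17396.51 BTU/hr


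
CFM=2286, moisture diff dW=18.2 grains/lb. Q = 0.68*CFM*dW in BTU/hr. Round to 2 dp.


Q = 0.68 * 2286 * 18.2 = 28291.54 BTU/hr

28291.54 BTU/hr


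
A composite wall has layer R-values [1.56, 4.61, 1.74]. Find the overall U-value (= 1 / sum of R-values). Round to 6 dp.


R_total = 1.56 + 4.61 + 1.74 = 7.91
U = 1/7.91 = 0.126422

0.126422


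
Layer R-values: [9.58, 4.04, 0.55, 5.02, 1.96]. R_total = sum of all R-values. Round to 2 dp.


R_total = 9.58 + 4.04 + 0.55 + 5.02 + 1.96 = 21.15

21.15


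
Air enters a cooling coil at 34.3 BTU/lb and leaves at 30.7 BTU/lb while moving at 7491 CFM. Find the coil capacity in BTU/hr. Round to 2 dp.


Q = 4.5 * 7491 * (34.3 - 30.7) = 121354.20 BTU/hr

121354.20 BTU/hr


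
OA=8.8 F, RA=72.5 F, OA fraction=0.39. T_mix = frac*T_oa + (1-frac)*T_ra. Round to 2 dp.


T_mix = 0.39*8.8 + 0.61*72.5 = 47.66 F

47.66 F


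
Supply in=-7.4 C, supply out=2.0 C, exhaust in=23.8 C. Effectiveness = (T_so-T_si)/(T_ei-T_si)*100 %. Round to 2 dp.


eff = (2.0-(-7.4))/(23.8-(-7.4))*100 = 30.13 %

30.13 %


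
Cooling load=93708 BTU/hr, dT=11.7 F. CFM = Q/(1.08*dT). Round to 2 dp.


CFM = 93708 / (1.08 * 11.7) = 7415.95

7415.95 CFM


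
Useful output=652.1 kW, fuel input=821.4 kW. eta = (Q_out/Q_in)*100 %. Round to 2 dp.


eta = (652.1/821.4)*100 = 79.39 %

79.39 %


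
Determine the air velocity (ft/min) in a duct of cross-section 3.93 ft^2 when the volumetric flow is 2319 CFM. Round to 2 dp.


V = 2319 / 3.93 = 590.08 ft/min

590.08 ft/min


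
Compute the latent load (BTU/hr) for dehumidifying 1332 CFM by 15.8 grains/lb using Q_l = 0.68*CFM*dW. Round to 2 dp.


Q = 0.68 * 1332 * 15.8 = 14311.01 BTU/hr

14311.01 BTU/hr


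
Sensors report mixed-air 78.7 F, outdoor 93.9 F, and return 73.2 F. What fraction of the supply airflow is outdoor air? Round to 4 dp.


frac = (78.7 - 73.2) / (93.9 - 73.2) = 0.2657

0.2657


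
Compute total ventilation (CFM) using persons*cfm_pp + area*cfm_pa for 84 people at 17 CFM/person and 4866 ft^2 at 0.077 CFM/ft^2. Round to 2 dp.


Total = 84*17 + 4866*0.077 = 1802.68 CFM

1802.68 CFM


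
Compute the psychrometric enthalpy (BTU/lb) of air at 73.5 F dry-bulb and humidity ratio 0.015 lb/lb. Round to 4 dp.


h = 0.24*73.5 + 0.015*(1061+0.444*73.5) = 34.0445 BTU/lb

34.0445 BTU/lb


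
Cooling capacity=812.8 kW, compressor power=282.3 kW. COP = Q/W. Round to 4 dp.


COP = 812.8 / 282.3 = 2.8792

2.8792


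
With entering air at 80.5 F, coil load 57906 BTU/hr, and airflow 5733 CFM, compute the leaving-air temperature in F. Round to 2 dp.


dT = 57906/(1.08*5733) = 9.3523
T_leave = 80.5 - 9.3523 = 71.15 F

71.15 F


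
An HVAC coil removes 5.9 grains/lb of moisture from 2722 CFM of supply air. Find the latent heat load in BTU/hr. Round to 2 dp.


Q = 0.68 * 2722 * 5.9 = 10920.66 BTU/hr

10920.66 BTU/hr


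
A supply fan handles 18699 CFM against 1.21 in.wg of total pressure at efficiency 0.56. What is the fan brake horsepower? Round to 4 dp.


BHP = 18699 * 1.21 / (6356 * 0.56) = 6.3567 hp

6.3567 hp


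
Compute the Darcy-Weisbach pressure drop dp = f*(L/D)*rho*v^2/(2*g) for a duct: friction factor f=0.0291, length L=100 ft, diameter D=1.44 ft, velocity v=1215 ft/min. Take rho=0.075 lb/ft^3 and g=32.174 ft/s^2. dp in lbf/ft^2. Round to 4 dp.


v_fps = 1215/60 = 20.25 ft/s
dp = 0.0291*(100/1.44)*0.075*20.25^2/(2*32.174) = 0.9658 lbf/ft^2

0.9658 lbf/ft^2


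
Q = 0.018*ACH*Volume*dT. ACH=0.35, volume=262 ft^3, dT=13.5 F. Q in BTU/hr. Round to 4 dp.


Q = 0.018 * 0.35 * 262 * 13.5 = 22.2831 BTU/hr

22.2831 BTU/hr


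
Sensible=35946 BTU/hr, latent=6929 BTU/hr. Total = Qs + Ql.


Qt = 35946 + 6929 = 42875 BTU/hr

42875 BTU/hr


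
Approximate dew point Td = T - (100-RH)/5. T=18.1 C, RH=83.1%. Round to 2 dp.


Td = 18.1 - (100-83.1)/5 = 14.72 C

14.72 C


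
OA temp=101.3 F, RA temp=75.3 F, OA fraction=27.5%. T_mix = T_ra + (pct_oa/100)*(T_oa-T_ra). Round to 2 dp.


T_mix = 75.3 + (27.5/100)*(101.3-75.3) = 82.45 F

82.45 F


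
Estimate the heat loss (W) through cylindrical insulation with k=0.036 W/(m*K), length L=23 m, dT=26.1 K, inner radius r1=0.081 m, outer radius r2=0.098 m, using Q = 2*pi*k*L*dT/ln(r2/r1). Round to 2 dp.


Q = 2*pi*0.036*23*26.1/ln(0.098/0.081) = 712.71 W

712.71 W


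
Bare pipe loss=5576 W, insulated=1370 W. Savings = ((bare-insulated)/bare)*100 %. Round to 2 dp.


Savings = ((5576-1370)/5576)*100 = 75.43 %

75.43 %


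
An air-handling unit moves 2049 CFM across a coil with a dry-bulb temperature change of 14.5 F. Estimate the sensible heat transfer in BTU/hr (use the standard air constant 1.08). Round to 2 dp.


Q = 1.08 * 2049 * 14.5 = 32087.34 BTU/hr

32087.34 BTU/hr


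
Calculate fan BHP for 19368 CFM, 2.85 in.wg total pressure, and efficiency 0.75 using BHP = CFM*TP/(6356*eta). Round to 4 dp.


BHP = 19368 * 2.85 / (6356 * 0.75) = 11.5794 hp

11.5794 hp


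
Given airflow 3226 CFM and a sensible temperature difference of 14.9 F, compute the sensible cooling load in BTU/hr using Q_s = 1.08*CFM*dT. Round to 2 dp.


Q = 1.08 * 3226 * 14.9 = 51912.79 BTU/hr

51912.79 BTU/hr


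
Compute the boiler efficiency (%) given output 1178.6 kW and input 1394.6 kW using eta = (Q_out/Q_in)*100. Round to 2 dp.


eta = (1178.6/1394.6)*100 = 84.51 %

84.51 %


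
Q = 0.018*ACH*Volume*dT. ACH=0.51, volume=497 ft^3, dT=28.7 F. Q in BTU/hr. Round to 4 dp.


Q = 0.018 * 0.51 * 497 * 28.7 = 130.9426 BTU/hr

130.9426 BTU/hr


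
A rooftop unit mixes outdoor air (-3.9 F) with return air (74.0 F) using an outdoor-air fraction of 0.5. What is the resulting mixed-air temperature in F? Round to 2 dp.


T_mix = 0.5*(-3.9) + 0.5*74.0 = 35.05 F

35.05 F


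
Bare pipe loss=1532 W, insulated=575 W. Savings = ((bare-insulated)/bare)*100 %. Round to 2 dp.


Savings = ((1532-575)/1532)*100 = 62.47 %

62.47 %


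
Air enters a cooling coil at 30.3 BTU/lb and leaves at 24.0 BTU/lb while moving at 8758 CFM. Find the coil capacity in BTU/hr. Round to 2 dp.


Q = 4.5 * 8758 * (30.3 - 24.0) = 248289.30 BTU/hr

248289.30 BTU/hr


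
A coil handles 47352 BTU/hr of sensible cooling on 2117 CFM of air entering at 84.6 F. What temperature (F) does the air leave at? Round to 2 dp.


dT = 47352/(1.08*2117) = 20.7106
T_leave = 84.6 - 20.7106 = 63.89 F

63.89 F


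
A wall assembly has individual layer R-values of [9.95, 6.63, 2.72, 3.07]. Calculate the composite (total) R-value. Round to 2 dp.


R_total = 9.95 + 6.63 + 2.72 + 3.07 = 22.37

22.37


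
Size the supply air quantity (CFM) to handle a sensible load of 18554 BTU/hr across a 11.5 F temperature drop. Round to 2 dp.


CFM = 18554 / (1.08 * 11.5) = 1493.88

1493.88 CFM


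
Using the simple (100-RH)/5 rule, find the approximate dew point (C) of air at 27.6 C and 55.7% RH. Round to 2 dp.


Td = 27.6 - (100-55.7)/5 = 18.74 C

18.74 C


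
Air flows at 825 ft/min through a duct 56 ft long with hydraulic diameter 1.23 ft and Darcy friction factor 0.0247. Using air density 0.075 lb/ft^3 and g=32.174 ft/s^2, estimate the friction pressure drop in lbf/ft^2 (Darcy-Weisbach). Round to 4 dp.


v_fps = 825/60 = 13.75 ft/s
dp = 0.0247*(56/1.23)*0.075*13.75^2/(2*32.174) = 0.2478 lbf/ft^2

0.2478 lbf/ft^2


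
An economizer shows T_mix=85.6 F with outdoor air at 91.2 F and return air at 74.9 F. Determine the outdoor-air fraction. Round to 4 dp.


frac = (85.6 - 74.9) / (91.2 - 74.9) = 0.6564

0.6564


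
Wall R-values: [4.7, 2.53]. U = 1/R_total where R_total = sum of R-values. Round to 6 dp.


R_total = 4.7 + 2.53 = 7.23
U = 1/7.23 = 0.138313

0.138313


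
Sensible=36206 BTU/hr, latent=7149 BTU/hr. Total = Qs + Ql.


Qt = 36206 + 7149 = 43355 BTU/hr

43355 BTU/hr


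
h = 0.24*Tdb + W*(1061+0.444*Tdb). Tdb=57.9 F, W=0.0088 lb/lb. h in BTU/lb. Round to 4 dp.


h = 0.24*57.9 + 0.0088*(1061+0.444*57.9) = 23.4590 BTU/lb

23.4590 BTU/lb


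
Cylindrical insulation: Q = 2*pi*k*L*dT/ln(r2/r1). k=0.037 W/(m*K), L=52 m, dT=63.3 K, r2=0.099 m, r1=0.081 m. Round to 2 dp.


Q = 2*pi*0.037*52*63.3/ln(0.099/0.081) = 3813.33 W

3813.33 W


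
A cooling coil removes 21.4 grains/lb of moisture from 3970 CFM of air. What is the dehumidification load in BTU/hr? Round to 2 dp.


Q = 0.68 * 3970 * 21.4 = 57771.44 BTU/hr

57771.44 BTU/hr


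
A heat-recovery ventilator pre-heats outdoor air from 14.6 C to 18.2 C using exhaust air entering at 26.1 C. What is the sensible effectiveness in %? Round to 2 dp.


eff = (18.2-14.6)/(26.1-14.6)*100 = 31.30 %

31.30 %


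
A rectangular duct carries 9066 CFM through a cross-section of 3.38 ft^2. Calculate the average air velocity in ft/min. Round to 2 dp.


V = 9066 / 3.38 = 2682.25 ft/min

2682.25 ft/min


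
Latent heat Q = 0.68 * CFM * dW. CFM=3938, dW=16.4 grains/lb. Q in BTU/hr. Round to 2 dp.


Q = 0.68 * 3938 * 16.4 = 43916.58 BTU/hr

43916.58 BTU/hr


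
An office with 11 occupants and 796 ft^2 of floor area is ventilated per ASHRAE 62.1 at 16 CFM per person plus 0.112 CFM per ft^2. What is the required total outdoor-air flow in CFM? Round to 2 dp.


Total = 11*16 + 796*0.112 = 265.15 CFM

265.15 CFM


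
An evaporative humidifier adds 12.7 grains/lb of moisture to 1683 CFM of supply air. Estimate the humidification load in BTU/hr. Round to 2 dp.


Q = 0.68 * 1683 * 12.7 = 14534.39 BTU/hr

14534.39 BTU/hr


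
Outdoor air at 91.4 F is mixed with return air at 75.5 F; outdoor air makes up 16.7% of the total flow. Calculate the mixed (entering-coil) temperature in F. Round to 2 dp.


T_mix = 75.5 + (16.7/100)*(91.4-75.5) = 78.16 F

78.16 F
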